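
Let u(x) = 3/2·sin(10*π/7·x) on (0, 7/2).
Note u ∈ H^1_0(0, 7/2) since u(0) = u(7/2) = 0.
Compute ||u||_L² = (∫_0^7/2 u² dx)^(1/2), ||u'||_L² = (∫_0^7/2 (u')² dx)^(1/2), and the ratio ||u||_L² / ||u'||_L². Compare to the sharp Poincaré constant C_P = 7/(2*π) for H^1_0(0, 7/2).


||u||_L² / ||u'||_L² = 7/(10*π) < C_P = 7/(2*π).

u(x) = 3/2·sin(10*π/7·x), so u'(x) = 15*π*cos(10*π*x/7)/7.
Writing u(x) = A·sin(kπx/L) with A = 3/2 and k = 5, use ∫_0^L sin²(kπx/L) dx = L/2 and ∫_0^L cos²(kπx/L) dx = L/2.
u² = 9/4·sin²(10*π/7·x) and (u')² = 225*π^2/49·cos²(10*π/7·x), and each of sin², cos² integrates to L/2 = 7/4 over (0, 7/2).
∫_0^7/2 u² dx = 63/16, so ||u||_L² = 3*sqrt(7)/4.
∫_0^7/2 (u')² dx = 225*π^2/28, so ||u'||_L² = 15*sqrt(7)*π/14.
Ratio ||u||_L² / ||u'||_L² = 7/(10*π).
Sharp Poincaré constant on H^1_0(0, 7/2) is C_P = L/π = 7/(2*π), achieved by sin(2*π/7·x).
This is the k = 5 harmonic; the ratio L/(kπ) is strictly less than C_P = L/π, consistent with the sharp inequality ||u||_L² ≤ C_P ||u'||_L².


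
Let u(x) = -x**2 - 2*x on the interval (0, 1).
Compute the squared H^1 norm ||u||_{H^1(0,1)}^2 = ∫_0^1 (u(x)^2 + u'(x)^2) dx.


||u||_{H^1}^2 = 178/15

The H^1 norm (squared) on an interval (0, L) is
  ||u||_{H^1}^2 = ∫_0^L u(x)^2 dx + ∫_0^L u'(x)^2 dx.
Compute u'(x) = -2*x - 2.
Then u(x)^2 = x**4 + 4*x**3 + 4*x**2 and u'(x)^2 = 4*x**2 + 8*x + 4.
Integrate each monomial from 0 to 1 using ∫_0^1 c·x^n dx = c·1^(n+1)/(n+1):
  ∫_0^1 u(x)^2 dx = ∫_0^1 (x^4 + 4*x^3 + 4*x^2) dx. Term by term:
    ∫_0^1 x^4 dx = 1/5;  ∫_0^1 4*x^3 dx = 1;  ∫_0^1 4*x^2 dx = 4/3.
  Sum: 1/5 + 1 + 4/3 = 38/15.
  ∫_0^1 u'(x)^2 dx = ∫_0^1 (4*x^2 + 8*x + 4) dx. Term by term:
    ∫_0^1 4*x^2 dx = 4/3;  ∫_0^1 8*x dx = 4;  ∫_0^1 4 dx = 4.
  Sum: 4/3 + 4 + 4 = 28/3.
Adding: ||u||_{H^1}^2 = 38/15 + 28/3 = 178/15.


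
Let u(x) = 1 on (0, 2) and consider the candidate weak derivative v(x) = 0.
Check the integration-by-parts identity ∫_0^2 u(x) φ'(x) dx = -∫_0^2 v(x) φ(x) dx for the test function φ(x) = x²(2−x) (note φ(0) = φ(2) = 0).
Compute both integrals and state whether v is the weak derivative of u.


LHS = 0, RHS = 0. Yes, v = u' weakly.

u(x) = 1, classical derivative u'(x) = 0.
φ(x) = x²(2−x), so φ'(x) = x*(4 - 3*x).
Note φ(0) = φ(2) = 0, so the boundary term u·φ vanishes.
LHS = ∫_0^2 u(x) φ'(x) dx = ∫_0^2 (-3*x^2 + 4*x) dx. Term by term:
  ∫_0^2 -3*x^2 dx = -8;  ∫_0^2 4*x dx = 8.
Sum: -8 + 8 = 0.
So LHS = 0.
∫_0^2 v(x) φ(x) dx = ∫_0^2 (0) dx. Term by term:
  ∫_0^2 0 dx = 0.
So RHS = -∫_0^2 v(x) φ(x) dx = 0.
LHS = RHS, so the identity holds for this test φ.
Moreover u is smooth here and v(x) = u'(x) = 0 pointwise, so the identity holds for every test function. Hence v is the weak derivative of u.


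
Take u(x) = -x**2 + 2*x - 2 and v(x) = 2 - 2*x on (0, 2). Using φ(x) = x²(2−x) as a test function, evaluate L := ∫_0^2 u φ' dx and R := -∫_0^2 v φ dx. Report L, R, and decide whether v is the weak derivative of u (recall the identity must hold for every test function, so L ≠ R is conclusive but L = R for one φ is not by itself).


LHS = 8/15, RHS = 8/15. Yes, v = u' weakly.

u(x) = -x**2 + 2*x - 2, classical derivative u'(x) = 2 - 2*x.
φ(x) = x²(2−x), so φ'(x) = x*(4 - 3*x).
Note φ(0) = φ(2) = 0, so the boundary term u·φ vanishes.
LHS = ∫_0^2 u(x) φ'(x) dx = ∫_0^2 (3*x^4 - 10*x^3 + 14*x^2 - 8*x) dx. Term by term:
  ∫_0^2 3*x^4 dx = 96/5;  ∫_0^2 -10*x^3 dx = -40;  ∫_0^2 14*x^2 dx = 112/3;
  ∫_0^2 -8*x dx = -16.
Sum: 96/5 − 40 + 112/3 − 16 = 8/15.
So LHS = 8/15.
∫_0^2 v(x) φ(x) dx = ∫_0^2 (2*x^4 - 6*x^3 + 4*x^2) dx. Term by term:
  ∫_0^2 2*x^4 dx = 64/5;  ∫_0^2 -6*x^3 dx = -24;  ∫_0^2 4*x^2 dx = 32/3.
Sum: 64/5 − 24 + 32/3 = -8/15.
So RHS = -∫_0^2 v(x) φ(x) dx = 8/15.
LHS = RHS, so the identity holds for this test φ.
Moreover u is smooth here and v(x) = u'(x) = 2 - 2*x pointwise, so the identity holds for every test function. Hence v is the weak derivative of u.


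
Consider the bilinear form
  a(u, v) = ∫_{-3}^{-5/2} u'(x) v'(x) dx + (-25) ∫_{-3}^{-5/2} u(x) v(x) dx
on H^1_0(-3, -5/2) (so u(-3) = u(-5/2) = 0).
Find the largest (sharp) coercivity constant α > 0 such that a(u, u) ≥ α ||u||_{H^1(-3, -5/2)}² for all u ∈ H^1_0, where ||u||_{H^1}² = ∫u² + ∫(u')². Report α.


α = (-25 + 4*π^2)/(1 + 4*π^2)

Coercivity of a(·,·) on H^1_0(-3, -5/2) means a(u, u) ≥ α ||u||_{H^1}² for every u ∈ H^1_0.
The interval has length L = 1/2, and Poincaré/coercivity depend only on L. Here a(u, u) = ∫(u')² + (-25)·∫u².
Here c = -25 < 0 with |c| < (π/L)² = 4*π^2, so coercivity still holds. The condition a(u,u) ≥ α||u||_{H^1}² reads (1−α)∫(u')² ≥ (α−c)∫u². Any admissible α is ≤ 1 (rapidly oscillating u have ∫u²/∫(u')² → 0), and α = 1 would force 0 ≥ (1−c)∫u², impossible since c < 1; so 1−α > 0. By the sharp Poincaré inequality on H^1_0 of an interval of length L, ∫(u')² ≥ (π/L)²∫u² with equality for the first sine mode sin(π(x−x₀)/L) (x₀ the left endpoint), so the inequality holds for all u iff (1−α)(π/L)² ≥ α − c, i.e. α ≤ ((π/L)² + c)/((π/L)² + 1) = (1 + c(L/π)²)/(1 + (L/π)²). (Direct route, valid since c ≤ 0: Poincaré gives c∫u² ≥ c(L/π)²∫(u')², so a(u,u) ≥ (1 + c(L/π)²)∫(u')², while ||u||_{H^1}² ≤ (1 + (L/π)²)∫(u')²; dividing yields the same α.) With (π/L)² = 4*π^2 and c = -25, the largest admissible constant is α = ((π/L)² + c)/((π/L)² + 1).
Simplifying, α = (-25 + 4*π^2)/(1 + 4*π^2).


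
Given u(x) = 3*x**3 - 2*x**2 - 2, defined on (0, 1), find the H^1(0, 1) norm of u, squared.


||u||_{H^1}^2 = 51/7

The H^1 norm (squared) on an interval (0, L) is
  ||u||_{H^1}^2 = ∫_0^L u(x)^2 dx + ∫_0^L u'(x)^2 dx.
Compute u'(x) = 9*x**2 - 4*x.
Then u(x)^2 = 9*x**6 - 12*x**5 + 4*x**4 - 12*x**3 + 8*x**2 + 4 and u'(x)^2 = 81*x**4 - 72*x**3 + 16*x**2.
Integrate each monomial from 0 to 1 using ∫_0^1 c·x^n dx = c·1^(n+1)/(n+1):
  ∫_0^1 u(x)^2 dx = ∫_0^1 (9*x^6 - 12*x^5 + 4*x^4 - 12*x^3 + 8*x^2 + 4) dx. Term by term:
    ∫_0^1 9*x^6 dx = 9/7;  ∫_0^1 -12*x^5 dx = -2;  ∫_0^1 4*x^4 dx = 4/5;
    ∫_0^1 -12*x^3 dx = -3;  ∫_0^1 8*x^2 dx = 8/3;  ∫_0^1 4 dx = 4.
  Sum: 9/7 − 2 + 4/5 − 3 + 8/3 + 4 = 394/105.
  ∫_0^1 u'(x)^2 dx = ∫_0^1 (81*x^4 - 72*x^3 + 16*x^2) dx. Term by term:
    ∫_0^1 81*x^4 dx = 81/5;  ∫_0^1 -72*x^3 dx = -18;  ∫_0^1 16*x^2 dx = 16/3.
  Sum: 81/5 − 18 + 16/3 = 53/15.
Adding: ||u||_{H^1}^2 = 394/105 + 53/15 = 51/7.


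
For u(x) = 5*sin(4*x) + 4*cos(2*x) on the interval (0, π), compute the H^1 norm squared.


||u||_{H^1(0,π)}^2 = 505*π/2

u'(x) = -8*sin(2*x) + 20*cos(4*x).
Expand u² and (u')² and integrate term by term on (0, π), using: for integers n ≥ 1, ∫_0^π sin²(nx) dx = ∫_0^π cos²(nx) dx = π/2; for n ≠ n', ∫_0^π sin(nx)sin(n'x) dx = ∫_0^π cos(nx)cos(n'x) dx = 0; and by product-to-sum, ∫_0^π sin(nx)cos(n'x) dx = ½∫_0^π [sin((n+n')x) + sin((n−n')x)] dx, which is 0 when n+n' is even and 2n/(n²−n'²) when n+n' is odd (it need not vanish on (0, π)).
  u² squared terms: (4)²·∫cos(2x)² dx = 16·π/2 = 8*π;  (5)²·∫sin(4x)² dx = 25·π/2 = 25*π/2.
  u² cross terms: 2·(4)·(5)·∫cos(2x)·sin(4x) dx = 40·(0) = 0.
  So ∫_0^π u² dx = 8*π + 25*π/2 + 0 = 41*π/2.
  (u')² squared terms: (-8)²·∫sin(2x)² dx = 64·π/2 = 32*π;  (20)²·∫cos(4x)² dx = 400·π/2 = 200*π.
  (u')² cross terms: 2·(-8)·(20)·∫sin(2x)·cos(4x) dx = -320·(0) = 0.
  So ∫_0^π (u')² dx = 32*π + 200*π + 0 = 232*π.
||u||_{H^1}^2 = (41*π/2) + (232*π) = 505*π/2.


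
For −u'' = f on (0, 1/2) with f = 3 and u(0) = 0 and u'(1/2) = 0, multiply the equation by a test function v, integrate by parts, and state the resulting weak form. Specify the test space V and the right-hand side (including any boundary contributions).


V = {v ∈ H^1(0, 1/2) : v(0) = 0} (test functions vanish at x = 0 where u is specified); weak form: ∫_0^1/2 u'v' dx = ∫_0^1/2 (3) v dx for all v ∈ V.

Multiply both sides by a test function v and integrate from 0 to 1/2:
  ∫_0^1/2 −u''(x) v(x) dx = ∫_0^1/2 f(x) v(x) dx.
Integrate the LHS by parts once:
  ∫_0^1/2 −u'' v dx = −[u'(x) v(x)]_0^1/2 + ∫_0^1/2 u'(x) v'(x) dx.
Thus ∫_0^1/2 u'(x) v'(x) dx = ∫_0^1/2 f(x) v(x) dx + [u'(x) v(x)]_0^1/2.
Choose V so that boundary terms are either known or forced to vanish.
Mixed BC: u(0) = 0 (Dirichlet) and u'(1/2) = 0 (Neumann). Define V = {v ∈ H^1(0, 1/2) : v(0) = 0}. Then [u' v]_0^1/2 = u'(1/2)·v(1/2) − u'(0)·0 = 0.
Weak formulation: find u (satisfying any essential BC) such that ∫_0^1/2 u'(x) v'(x) dx = ∫_0^1/2 f v dx for all v ∈ V (Dirichlet at 0 absorbed into V; the Neumann datum at x = 1/2 is zero, so no boundary term remains).
Substituting f(x) = 3, the right-hand side is ∫_0^1/2 (3) v dx.


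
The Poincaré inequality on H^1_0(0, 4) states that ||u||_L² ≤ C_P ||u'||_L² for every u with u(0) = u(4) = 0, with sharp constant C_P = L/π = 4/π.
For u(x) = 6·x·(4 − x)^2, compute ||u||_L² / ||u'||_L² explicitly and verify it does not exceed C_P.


||u||_L² / ||u'||_L² = 2*sqrt(14)/7 < C_P = 4/π.

u(x) = 6·x·(4 − x)^2, so u'(x) = 6*(x - 4)*(3*x - 4).
u(x) = 6·x·(4 − x)^2 vanishes at x = 0 and x = 4, so u ∈ H^1_0(0, 4). Differentiate via the product rule and integrate the resulting polynomials term by term.
  ∫_0^4 u² dx = ∫_0^4 (36*x^6 - 576*x^5 + 3456*x^4 - 9216*x^3 + 9216*x^2) dx. Term by term:
    ∫_0^4 36*x^6 dx = 589824/7;  ∫_0^4 -576*x^5 dx = -393216;  ∫_0^4 3456*x^4 dx = 3538944/5;
    ∫_0^4 -9216*x^3 dx = -589824;  ∫_0^4 9216*x^2 dx = 196608.
  Sum: 589824/7 − 393216 + 3538944/5 − 589824 + 196608 = 196608/35.
  ∫_0^4 (u')² dx = ∫_0^4 (324*x^4 - 3456*x^3 + 12672*x^2 - 18432*x + 9216) dx. Term by term:
    ∫_0^4 324*x^4 dx = 331776/5;  ∫_0^4 -3456*x^3 dx = -221184;  ∫_0^4 12672*x^2 dx = 270336;
    ∫_0^4 -18432*x dx = -147456;  ∫_0^4 9216 dx = 36864.
  Sum: 331776/5 − 221184 + 270336 − 147456 + 36864 = 24576/5.
∫_0^4 u² dx = 196608/35, so ||u||_L² = 256*sqrt(105)/35.
∫_0^4 (u')² dx = 24576/5, so ||u'||_L² = 64*sqrt(30)/5.
Ratio ||u||_L² / ||u'||_L² = 2*sqrt(14)/7.
Sharp Poincaré constant on H^1_0(0, 4) is C_P = L/π = 4/π, achieved by sin(π/4·x).
A polynomial bump cannot attain the sharp Poincaré constant (only the first sine eigenfunction does), so the ratio is strictly less than C_P, consistent with ||u||_L² ≤ C_P ||u'||_L².


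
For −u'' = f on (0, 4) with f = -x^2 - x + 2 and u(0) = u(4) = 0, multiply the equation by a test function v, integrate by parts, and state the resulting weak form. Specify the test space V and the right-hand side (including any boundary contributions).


V = H^1_0(0, 4) (so v(0) = v(4) = 0); weak form: ∫_0^4 u'v' dx = ∫_0^4 (-x^2 - x + 2) v dx for all v ∈ V.

Multiply both sides by a test function v and integrate from 0 to 4:
  ∫_0^4 −u''(x) v(x) dx = ∫_0^4 f(x) v(x) dx.
Integrate the LHS by parts once:
  ∫_0^4 −u'' v dx = −[u'(x) v(x)]_0^4 + ∫_0^4 u'(x) v'(x) dx.
Thus ∫_0^4 u'(x) v'(x) dx = ∫_0^4 f(x) v(x) dx + [u'(x) v(x)]_0^4.
Choose V so that boundary terms are either known or forced to vanish.
u is Dirichlet: u(0) = u(4) = 0. Let V = H^1_0(0, 4); then v(0) = v(4) = 0, and [u' v]_0^4 = 0.
Weak formulation: find u (satisfying any essential BC) such that ∫_0^4 u'(x) v'(x) dx = ∫_0^4 f v dx for all v ∈ V.
Substituting f(x) = -x^2 - x + 2, the right-hand side is ∫_0^4 (-x^2 - x + 2) v dx.


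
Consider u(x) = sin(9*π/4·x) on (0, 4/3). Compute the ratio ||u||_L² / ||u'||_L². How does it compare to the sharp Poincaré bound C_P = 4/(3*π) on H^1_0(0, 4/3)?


||u||_L² / ||u'||_L² = 4/(9*π) < C_P = 4/(3*π).

u(x) = sin(9*π/4·x), so u'(x) = 9*π*cos(9*π*x/4)/4.
Writing u(x) = A·sin(kπx/L) with A = 1 and k = 3, use ∫_0^L sin²(kπx/L) dx = L/2 and ∫_0^L cos²(kπx/L) dx = L/2.
u² = 1·sin²(9*π/4·x) and (u')² = 81*π^2/16·cos²(9*π/4·x), and each of sin², cos² integrates to L/2 = 2/3 over (0, 4/3).
∫_0^4/3 u² dx = 2/3, so ||u||_L² = sqrt(6)/3.
∫_0^4/3 (u')² dx = 27*π^2/8, so ||u'||_L² = 3*sqrt(6)*π/4.
Ratio ||u||_L² / ||u'||_L² = 4/(9*π).
Sharp Poincaré constant on H^1_0(0, 4/3) is C_P = L/π = 4/(3*π), achieved by sin(3*π/4·x).
This is the k = 3 harmonic; the ratio L/(kπ) is strictly less than C_P = L/π, consistent with the sharp inequality ||u||_L² ≤ C_P ||u'||_L².


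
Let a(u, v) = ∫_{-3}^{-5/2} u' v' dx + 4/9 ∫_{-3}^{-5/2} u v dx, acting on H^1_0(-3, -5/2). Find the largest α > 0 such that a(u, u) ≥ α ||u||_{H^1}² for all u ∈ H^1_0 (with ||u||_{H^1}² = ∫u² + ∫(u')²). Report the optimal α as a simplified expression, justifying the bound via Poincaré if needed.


α = 4*(1 + 9*π^2)/(9*(1 + 4*π^2))

Coercivity of a(·,·) on H^1_0(-3, -5/2) means a(u, u) ≥ α ||u||_{H^1}² for every u ∈ H^1_0.
The interval has length L = 1/2, and Poincaré/coercivity depend only on L. Here a(u, u) = ∫(u')² + (4/9)·∫u².
Here 0 < c = 4/9 < 1. The condition a(u,u) ≥ α||u||_{H^1}² reads (1−α)∫(u')² ≥ (α−c)∫u². Any admissible α is ≤ 1 (rapidly oscillating u have ∫u²/∫(u')² → 0), and α = 1 would force 0 ≥ (1−c)∫u², impossible since c < 1; so 1−α > 0. By the sharp Poincaré inequality on H^1_0 of an interval of length L, ∫(u')² ≥ (π/L)²∫u² with equality for the first sine mode sin(π(x−x₀)/L) (x₀ the left endpoint), so the inequality holds for all u iff (1−α)(π/L)² ≥ α − c, i.e. α ≤ ((π/L)² + c)/((π/L)² + 1) = (1 + c(L/π)²)/(1 + (L/π)²). With (π/L)² = 4*π^2 and c = 4/9, the largest admissible constant is α = ((π/L)² + c)/((π/L)² + 1).
Simplifying, α = 4*(1 + 9*π^2)/(9*(1 + 4*π^2)).


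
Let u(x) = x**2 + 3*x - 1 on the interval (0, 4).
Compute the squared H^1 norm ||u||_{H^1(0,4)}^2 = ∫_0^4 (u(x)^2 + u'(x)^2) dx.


||u||_{H^1}^2 = 13672/15

The H^1 norm (squared) on an interval (0, L) is
  ||u||_{H^1}^2 = ∫_0^L u(x)^2 dx + ∫_0^L u'(x)^2 dx.
Compute u'(x) = 2*x + 3.
Then u(x)^2 = x**4 + 6*x**3 + 7*x**2 - 6*x + 1 and u'(x)^2 = 4*x**2 + 12*x + 9.
Integrate each monomial from 0 to 4 using ∫_0^4 c·x^n dx = c·4^(n+1)/(n+1):
  ∫_0^4 u(x)^2 dx = ∫_0^4 (x^4 + 6*x^3 + 7*x^2 - 6*x + 1) dx. Term by term:
    ∫_0^4 x^4 dx = 1024/5;  ∫_0^4 6*x^3 dx = 384;  ∫_0^4 7*x^2 dx = 448/3;
    ∫_0^4 -6*x dx = -48;  ∫_0^4 1 dx = 4.
  Sum: 1024/5 + 384 + 448/3 − 48 + 4 = 10412/15.
  ∫_0^4 u'(x)^2 dx = ∫_0^4 (4*x^2 + 12*x + 9) dx. Term by term:
    ∫_0^4 4*x^2 dx = 256/3;  ∫_0^4 12*x dx = 96;  ∫_0^4 9 dx = 36.
  Sum: 256/3 + 96 + 36 = 652/3.
Adding: ||u||_{H^1}^2 = 10412/15 + 652/3 = 13672/15.


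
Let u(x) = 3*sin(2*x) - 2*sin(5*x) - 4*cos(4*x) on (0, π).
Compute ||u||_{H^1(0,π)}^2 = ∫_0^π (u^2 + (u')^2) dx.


||u||_{H^1(0,π)}^2 = 2720/9 + 421*π/2

u'(x) = 16*sin(4*x) + 6*cos(2*x) - 10*cos(5*x).
Expand u² and (u')² and integrate term by term on (0, π), using: for integers n ≥ 1, ∫_0^π sin²(nx) dx = ∫_0^π cos²(nx) dx = π/2; for n ≠ n', ∫_0^π sin(nx)sin(n'x) dx = ∫_0^π cos(nx)cos(n'x) dx = 0; and by product-to-sum, ∫_0^π sin(nx)cos(n'x) dx = ½∫_0^π [sin((n+n')x) + sin((n−n')x)] dx, which is 0 when n+n' is even and 2n/(n²−n'²) when n+n' is odd (it need not vanish on (0, π)).
  u² squared terms: (-4)²·∫cos(4x)² dx = 16·π/2 = 8*π;  (-2)²·∫sin(5x)² dx = 4·π/2 = 2*π;  (3)²·∫sin(2x)² dx = 9·π/2 = 9*π/2.
  u² cross terms: 2·(-4)·(-2)·∫cos(4x)·sin(5x) dx = 16·(10/9) = 160/9;  2·(-4)·(3)·∫cos(4x)·sin(2x) dx = -24·(0) = 0;  2·(-2)·(3)·∫sin(5x)·sin(2x) dx = -12·(0) = 0.
  So ∫_0^π u² dx = 8*π + 2*π + 9*π/2 + 160/9 + 0 + 0 = 160/9 + 29*π/2.
  (u')² squared terms: (-10)²·∫cos(5x)² dx = 100·π/2 = 50*π;  (6)²·∫cos(2x)² dx = 36·π/2 = 18*π;  (16)²·∫sin(4x)² dx = 256·π/2 = 128*π.
  (u')² cross terms: 2·(-10)·(6)·∫cos(5x)·cos(2x) dx = -120·(0) = 0;  2·(-10)·(16)·∫cos(5x)·sin(4x) dx = -320·(-8/9) = 2560/9;  2·(6)·(16)·∫cos(2x)·sin(4x) dx = 192·(0) = 0.
  So ∫_0^π (u')² dx = 50*π + 18*π + 128*π + 0 + 2560/9 + 0 = 2560/9 + 196*π.
||u||_{H^1}^2 = (160/9 + 29*π/2) + (2560/9 + 196*π) = 2720/9 + 421*π/2.


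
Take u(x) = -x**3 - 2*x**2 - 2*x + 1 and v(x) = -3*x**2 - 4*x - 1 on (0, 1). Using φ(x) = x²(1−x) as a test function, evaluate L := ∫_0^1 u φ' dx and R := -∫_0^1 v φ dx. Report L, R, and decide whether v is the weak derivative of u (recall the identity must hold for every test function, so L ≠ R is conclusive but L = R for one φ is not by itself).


LHS = 7/15, RHS = 23/60. No, v is not the weak derivative of u.

u(x) = -x**3 - 2*x**2 - 2*x + 1, classical derivative u'(x) = -3*x**2 - 4*x - 2.
φ(x) = x²(1−x), so φ'(x) = x*(2 - 3*x).
Note φ(0) = φ(1) = 0, so the boundary term u·φ vanishes.
LHS = ∫_0^1 u(x) φ'(x) dx = ∫_0^1 (3*x^5 + 4*x^4 + 2*x^3 - 7*x^2 + 2*x) dx. Term by term:
  ∫_0^1 3*x^5 dx = 1/2;  ∫_0^1 4*x^4 dx = 4/5;  ∫_0^1 2*x^3 dx = 1/2;
  ∫_0^1 -7*x^2 dx = -7/3;  ∫_0^1 2*x dx = 1.
Sum: 1/2 + 4/5 + 1/2 − 7/3 + 1 = 7/15.
So LHS = 7/15.
∫_0^1 v(x) φ(x) dx = ∫_0^1 (3*x^5 + x^4 - 3*x^3 - x^2) dx. Term by term:
  ∫_0^1 3*x^5 dx = 1/2;  ∫_0^1 x^4 dx = 1/5;  ∫_0^1 -3*x^3 dx = -3/4;
  ∫_0^1 -x^2 dx = -1/3.
Sum: 1/2 + 1/5 − 3/4 − 1/3 = -23/60.
So RHS = -∫_0^1 v(x) φ(x) dx = 23/60.
LHS − RHS = 1/12 ≠ 0, so the identity fails.
(For a valid weak derivative the identity must hold for EVERY test function, in particular this one. The failure shows v is NOT the weak derivative of u.)
Correct weak derivative would be u'(x) = -3*x**2 - 4*x - 2.


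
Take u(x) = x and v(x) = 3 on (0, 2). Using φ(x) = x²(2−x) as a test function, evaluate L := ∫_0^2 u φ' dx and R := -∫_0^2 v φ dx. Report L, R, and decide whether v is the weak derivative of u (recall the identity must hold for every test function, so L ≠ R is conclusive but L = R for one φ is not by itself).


LHS = -4/3, RHS = -4. No, v is not the weak derivative of u.

u(x) = x, classical derivative u'(x) = 1.
φ(x) = x²(2−x), so φ'(x) = x*(4 - 3*x).
Note φ(0) = φ(2) = 0, so the boundary term u·φ vanishes.
LHS = ∫_0^2 u(x) φ'(x) dx = ∫_0^2 (-3*x^3 + 4*x^2) dx. Term by term:
  ∫_0^2 -3*x^3 dx = -12;  ∫_0^2 4*x^2 dx = 32/3.
Sum: -12 + 32/3 = -4/3.
So LHS = -4/3.
∫_0^2 v(x) φ(x) dx = ∫_0^2 (-3*x^3 + 6*x^2) dx. Term by term:
  ∫_0^2 -3*x^3 dx = -12;  ∫_0^2 6*x^2 dx = 16.
Sum: -12 + 16 = 4.
So RHS = -∫_0^2 v(x) φ(x) dx = -4.
LHS − RHS = 8/3 ≠ 0, so the identity fails.
(For a valid weak derivative the identity must hold for EVERY test function, in particular this one. The failure shows v is NOT the weak derivative of u.)
Correct weak derivative would be u'(x) = 1.


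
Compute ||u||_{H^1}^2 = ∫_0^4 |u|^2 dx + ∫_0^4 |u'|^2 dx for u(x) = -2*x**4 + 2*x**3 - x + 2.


||u||_{H^1}^2 = 48362108/315

The H^1 norm (squared) on an interval (0, L) is
  ||u||_{H^1}^2 = ∫_0^L u(x)^2 dx + ∫_0^L u'(x)^2 dx.
Compute u'(x) = -8*x**3 + 6*x**2 - 1.
Then u(x)^2 = 4*x**8 - 8*x**7 + 4*x**6 + 4*x**5 - 12*x**4 + 8*x**3 + x**2 - 4*x + 4 and u'(x)^2 = 64*x**6 - 96*x**5 + 36*x**4 + 16*x**3 - 12*x**2 + 1.
Integrate each monomial from 0 to 4 using ∫_0^4 c·x^n dx = c·4^(n+1)/(n+1):
  ∫_0^4 u(x)^2 dx = ∫_0^4 (4*x^8 - 8*x^7 + 4*x^6 + 4*x^5 - 12*x^4 + 8*x^3 + x^2 - 4*x + 4) dx. Term by term:
    ∫_0^4 4*x^8 dx = 1048576/9;  ∫_0^4 -8*x^7 dx = -65536;  ∫_0^4 4*x^6 dx = 65536/7;
    ∫_0^4 4*x^5 dx = 8192/3;  ∫_0^4 -12*x^4 dx = -12288/5;  ∫_0^4 8*x^3 dx = 512;
    ∫_0^4 x^2 dx = 64/3;  ∫_0^4 -4*x dx = -32;  ∫_0^4 4 dx = 16.
  Sum: 1048576/9 − 65536 + 65536/7 + 8192/3 − 12288/5 + 512 + 64/3 − 32 + 16 = 19254416/315.
  ∫_0^4 u'(x)^2 dx = ∫_0^4 (64*x^6 - 96*x^5 + 36*x^4 + 16*x^3 - 12*x^2 + 1) dx. Term by term:
    ∫_0^4 64*x^6 dx = 1048576/7;  ∫_0^4 -96*x^5 dx = -65536;  ∫_0^4 36*x^4 dx = 36864/5;
    ∫_0^4 16*x^3 dx = 1024;  ∫_0^4 -12*x^2 dx = -256;  ∫_0^4 1 dx = 4.
  Sum: 1048576/7 − 65536 + 36864/5 + 1024 − 256 + 4 = 3234188/35.
Adding: ||u||_{H^1}^2 = 19254416/315 + 3234188/35 = 48362108/315.


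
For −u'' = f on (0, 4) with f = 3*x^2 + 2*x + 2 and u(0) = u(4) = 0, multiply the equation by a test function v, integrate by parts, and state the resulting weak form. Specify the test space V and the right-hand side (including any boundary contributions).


V = H^1_0(0, 4) (so v(0) = v(4) = 0); weak form: ∫_0^4 u'v' dx = ∫_0^4 (3*x^2 + 2*x + 2) v dx for all v ∈ V.

Multiply both sides by a test function v and integrate from 0 to 4:
  ∫_0^4 −u''(x) v(x) dx = ∫_0^4 f(x) v(x) dx.
Integrate the LHS by parts once:
  ∫_0^4 −u'' v dx = −[u'(x) v(x)]_0^4 + ∫_0^4 u'(x) v'(x) dx.
Thus ∫_0^4 u'(x) v'(x) dx = ∫_0^4 f(x) v(x) dx + [u'(x) v(x)]_0^4.
Choose V so that boundary terms are either known or forced to vanish.
u is Dirichlet: u(0) = u(4) = 0. Let V = H^1_0(0, 4); then v(0) = v(4) = 0, and [u' v]_0^4 = 0.
Weak formulation: find u (satisfying any essential BC) such that ∫_0^4 u'(x) v'(x) dx = ∫_0^4 f v dx for all v ∈ V.
Substituting f(x) = 3*x^2 + 2*x + 2, the right-hand side is ∫_0^4 (3*x^2 + 2*x + 2) v dx.


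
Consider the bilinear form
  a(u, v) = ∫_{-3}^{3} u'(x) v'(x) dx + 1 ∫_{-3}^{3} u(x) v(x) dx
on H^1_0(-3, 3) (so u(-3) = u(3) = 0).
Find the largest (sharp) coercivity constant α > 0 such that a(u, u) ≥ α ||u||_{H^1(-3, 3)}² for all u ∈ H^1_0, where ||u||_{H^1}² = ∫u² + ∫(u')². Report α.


α = 1

Coercivity of a(·,·) on H^1_0(-3, 3) means a(u, u) ≥ α ||u||_{H^1}² for every u ∈ H^1_0.
The interval has length L = 6, and Poincaré/coercivity depend only on L. Here a(u, u) = ∫(u')² + (1)·∫u².
Here c = 1 ≥ 1, so a(u,u) = ∫(u')² + c∫u² ≥ ∫(u')² + ∫u² = ||u||_{H^1}², i.e. α = 1 works. No larger α is possible: a(u,u) ≥ α||u||_{H^1}² means (1−α)∫(u')² ≥ (α−c)∫u², and for the modes u_n = sin(nπ(x−x₀)/L) (x₀ the left endpoint) one has ∫u_n²/∫(u_n')² = (L/(nπ))² → 0, so a(u_n,u_n)/||u_n||_{H^1}² → 1. Hence the optimal constant is α = 1.
Therefore α = 1.


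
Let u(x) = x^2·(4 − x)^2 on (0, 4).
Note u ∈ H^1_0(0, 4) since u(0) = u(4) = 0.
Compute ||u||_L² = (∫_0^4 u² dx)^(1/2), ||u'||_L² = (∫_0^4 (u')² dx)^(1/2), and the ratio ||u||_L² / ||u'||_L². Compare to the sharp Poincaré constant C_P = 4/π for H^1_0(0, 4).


||u||_L² / ||u'||_L² = 2*sqrt(3)/3 < C_P = 4/π.

u(x) = x^2·(4 − x)^2, so u'(x) = 4*x*(x - 4)*(x - 2).
u(x) = x^2·(4 − x)^2 vanishes at x = 0 and x = 4, so u ∈ H^1_0(0, 4). Differentiate via the product rule and integrate the resulting polynomials term by term.
  ∫_0^4 u² dx = ∫_0^4 (x^8 - 16*x^7 + 96*x^6 - 256*x^5 + 256*x^4) dx. Term by term:
    ∫_0^4 x^8 dx = 262144/9;  ∫_0^4 -16*x^7 dx = -131072;  ∫_0^4 96*x^6 dx = 1572864/7;
    ∫_0^4 -256*x^5 dx = -524288/3;  ∫_0^4 256*x^4 dx = 262144/5.
  Sum: 262144/9 − 131072 + 1572864/7 − 524288/3 + 262144/5 = 131072/315.
  ∫_0^4 (u')² dx = ∫_0^4 (16*x^6 - 192*x^5 + 832*x^4 - 1536*x^3 + 1024*x^2) dx. Term by term:
    ∫_0^4 16*x^6 dx = 262144/7;  ∫_0^4 -192*x^5 dx = -131072;  ∫_0^4 832*x^4 dx = 851968/5;
    ∫_0^4 -1536*x^3 dx = -98304;  ∫_0^4 1024*x^2 dx = 65536/3.
  Sum: 262144/7 − 131072 + 851968/5 − 98304 + 65536/3 = 32768/105.
∫_0^4 u² dx = 131072/315, so ||u||_L² = 256*sqrt(70)/105.
∫_0^4 (u')² dx = 32768/105, so ||u'||_L² = 128*sqrt(210)/105.
Ratio ||u||_L² / ||u'||_L² = 2*sqrt(3)/3.
Sharp Poincaré constant on H^1_0(0, 4) is C_P = L/π = 4/π, achieved by sin(π/4·x).
A polynomial bump cannot attain the sharp Poincaré constant (only the first sine eigenfunction does), so the ratio is strictly less than C_P, consistent with ||u||_L² ≤ C_P ||u'||_L².


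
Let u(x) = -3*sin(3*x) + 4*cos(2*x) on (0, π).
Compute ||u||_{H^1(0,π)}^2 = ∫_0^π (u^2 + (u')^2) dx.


||u||_{H^1(0,π)}^2 = -144 + 85*π

u'(x) = -8*sin(2*x) - 9*cos(3*x).
Expand u² and (u')² and integrate term by term on (0, π), using: for integers n ≥ 1, ∫_0^π sin²(nx) dx = ∫_0^π cos²(nx) dx = π/2; for n ≠ n', ∫_0^π sin(nx)sin(n'x) dx = ∫_0^π cos(nx)cos(n'x) dx = 0; and by product-to-sum, ∫_0^π sin(nx)cos(n'x) dx = ½∫_0^π [sin((n+n')x) + sin((n−n')x)] dx, which is 0 when n+n' is even and 2n/(n²−n'²) when n+n' is odd (it need not vanish on (0, π)).
  u² squared terms: (-3)²·∫sin(3x)² dx = 9·π/2 = 9*π/2;  (4)²·∫cos(2x)² dx = 16·π/2 = 8*π.
  u² cross terms: 2·(-3)·(4)·∫sin(3x)·cos(2x) dx = -24·(6/5) = -144/5.
  So ∫_0^π u² dx = 9*π/2 + 8*π − 144/5 = -144/5 + 25*π/2.
  (u')² squared terms: (-9)²·∫cos(3x)² dx = 81·π/2 = 81*π/2;  (-8)²·∫sin(2x)² dx = 64·π/2 = 32*π.
  (u')² cross terms: 2·(-9)·(-8)·∫cos(3x)·sin(2x) dx = 144·(-4/5) = -576/5.
  So ∫_0^π (u')² dx = 81*π/2 + 32*π − 576/5 = -576/5 + 145*π/2.
||u||_{H^1}^2 = (-144/5 + 25*π/2) + (-576/5 + 145*π/2) = -144 + 85*π.


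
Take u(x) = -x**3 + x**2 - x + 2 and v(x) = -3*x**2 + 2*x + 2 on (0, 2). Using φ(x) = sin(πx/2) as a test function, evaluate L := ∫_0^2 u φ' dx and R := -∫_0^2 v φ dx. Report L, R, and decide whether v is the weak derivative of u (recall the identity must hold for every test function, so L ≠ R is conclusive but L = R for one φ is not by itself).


LHS = -96/π^3 + 20/π, RHS = -96/π^3 + 8/π. No, v is not the weak derivative of u.

u(x) = -x**3 + x**2 - x + 2, classical derivative u'(x) = -3*x**2 + 2*x - 1.
φ(x) = sin(πx/2), so φ'(x) = π*cos(π*x/2)/2.
Note φ(0) = φ(2) = 0, so the boundary term u·φ vanishes.
LHS = ∫_0^2 u(x) φ'(x) dx = ∫_0^2 (-π*x^3*cos(π*x/2)/2 + π*x^2*cos(π*x/2)/2 - π*x*cos(π*x/2)/2 + π*cos(π*x/2)) dx. Term by term:
  ∫_0^2 π*cos(π*x/2) dx = 0;  ∫_0^2 π*x^2*cos(π*x/2)/2 dx = -8/π;  ∫_0^2 -π*x*cos(π*x/2)/2 dx = 4/π;
  ∫_0^2 -π*x^3*cos(π*x/2)/2 dx = -96/π^3 + 24/π.
Sum: 0 − 8/π + 4/π + -96/π^3 + 24/π = -96/π^3 + 20/π.
So LHS = -96/π^3 + 20/π.
∫_0^2 v(x) φ(x) dx = ∫_0^2 (-3*x^2*sin(π*x/2) + 2*x*sin(π*x/2) + 2*sin(π*x/2)) dx. Term by term:
  ∫_0^2 2*sin(π*x/2) dx = 8/π;  ∫_0^2 -3*x^2*sin(π*x/2) dx = -24/π + 96/π^3;  ∫_0^2 2*x*sin(π*x/2) dx = 8/π.
Sum: 8/π + -24/π + 96/π^3 + 8/π = -8/π + 96/π^3.
So RHS = -∫_0^2 v(x) φ(x) dx = -96/π^3 + 8/π.
LHS − RHS = 12/π ≠ 0, so the identity fails.
(For a valid weak derivative the identity must hold for EVERY test function, in particular this one. The failure shows v is NOT the weak derivative of u.)
Correct weak derivative would be u'(x) = -3*x**2 + 2*x - 1.


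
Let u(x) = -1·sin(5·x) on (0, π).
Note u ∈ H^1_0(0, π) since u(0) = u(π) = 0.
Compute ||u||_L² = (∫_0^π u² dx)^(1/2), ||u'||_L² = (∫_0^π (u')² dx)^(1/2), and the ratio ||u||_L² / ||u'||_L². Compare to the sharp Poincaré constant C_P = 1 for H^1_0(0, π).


||u||_L² / ||u'||_L² = 1/5 < C_P = 1.

u(x) = -1·sin(5·x), so u'(x) = -5*cos(5*x).
Writing u(x) = A·sin(kπx/L) with A = -1 and k = 5, use ∫_0^L sin²(kπx/L) dx = L/2 and ∫_0^L cos²(kπx/L) dx = L/2.
u² = 1·sin²(5·x) and (u')² = 25·cos²(5·x), and each of sin², cos² integrates to L/2 = π/2 over (0, π).
∫_0^π u² dx = π/2, so ||u||_L² = sqrt(2)*sqrt(π)/2.
∫_0^π (u')² dx = 25*π/2, so ||u'||_L² = 5*sqrt(2)*sqrt(π)/2.
Ratio ||u||_L² / ||u'||_L² = 1/5.
Sharp Poincaré constant on H^1_0(0, π) is C_P = L/π = 1, achieved by sin(x).
This is the k = 5 harmonic; the ratio L/(kπ) is strictly less than C_P = L/π, consistent with the sharp inequality ||u||_L² ≤ C_P ||u'||_L².


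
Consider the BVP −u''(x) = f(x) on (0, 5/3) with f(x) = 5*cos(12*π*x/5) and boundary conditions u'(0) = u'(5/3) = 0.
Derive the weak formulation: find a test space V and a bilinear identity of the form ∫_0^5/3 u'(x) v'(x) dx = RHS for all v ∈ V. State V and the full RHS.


V = H^1(0, 5/3) (no boundary constraint on v; u is determined up to an additive constant); weak form: ∫_0^5/3 u'v' dx = ∫_0^5/3 (5*cos(12*π*x/5)) v dx for all v ∈ V.

Multiply both sides by a test function v and integrate from 0 to 5/3:
  ∫_0^5/3 −u''(x) v(x) dx = ∫_0^5/3 f(x) v(x) dx.
Integrate the LHS by parts once:
  ∫_0^5/3 −u'' v dx = −[u'(x) v(x)]_0^5/3 + ∫_0^5/3 u'(x) v'(x) dx.
Thus ∫_0^5/3 u'(x) v'(x) dx = ∫_0^5/3 f(x) v(x) dx + [u'(x) v(x)]_0^5/3.
Choose V so that boundary terms are either known or forced to vanish.
u has homogeneous Neumann: u'(0) = u'(5/3) = 0. So [u' v]_0^5/3 = 0·v(5/3) − 0·v(0) = 0 for any v; take V = H^1(0, 5/3).
Weak formulation: find u (satisfying any essential BC) such that ∫_0^5/3 u'(x) v'(x) dx = ∫_0^5/3 f v dx for all v ∈ V (homogeneous Neumann, so boundary terms vanish).
Substituting f(x) = 5*cos(12*π*x/5), the right-hand side is ∫_0^5/3 (5*cos(12*π*x/5)) v dx.
Compatibility check (pure Neumann): taking v ≡ 1 ∈ V gives 0 = ∫_0^5/3 f dx + (0) − (0), i.e. ∫_0^5/3 f dx must equal u'(0) − u'(5/3) = 0. Indeed ∫_0^5/3 (5*cos(12*π*x/5)) dx = 0, so the data are compatible. The solution is then unique only up to an additive constant (fix it e.g. by requiring ∫_0^5/3 u dx = 0).


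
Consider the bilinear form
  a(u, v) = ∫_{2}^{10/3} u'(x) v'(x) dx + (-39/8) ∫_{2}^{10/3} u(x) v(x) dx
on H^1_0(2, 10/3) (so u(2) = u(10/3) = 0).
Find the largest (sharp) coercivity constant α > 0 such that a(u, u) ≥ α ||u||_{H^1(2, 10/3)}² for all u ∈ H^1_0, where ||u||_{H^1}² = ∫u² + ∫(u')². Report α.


α = 3*(-26 + 3*π^2)/(16 + 9*π^2)

Coercivity of a(·,·) on H^1_0(2, 10/3) means a(u, u) ≥ α ||u||_{H^1}² for every u ∈ H^1_0.
The interval has length L = 4/3, and Poincaré/coercivity depend only on L. Here a(u, u) = ∫(u')² + (-39/8)·∫u².
Here c = -39/8 < 0 with |c| < (π/L)² = 9*π^2/16, so coercivity still holds. The condition a(u,u) ≥ α||u||_{H^1}² reads (1−α)∫(u')² ≥ (α−c)∫u². Any admissible α is ≤ 1 (rapidly oscillating u have ∫u²/∫(u')² → 0), and α = 1 would force 0 ≥ (1−c)∫u², impossible since c < 1; so 1−α > 0. By the sharp Poincaré inequality on H^1_0 of an interval of length L, ∫(u')² ≥ (π/L)²∫u² with equality for the first sine mode sin(π(x−x₀)/L) (x₀ the left endpoint), so the inequality holds for all u iff (1−α)(π/L)² ≥ α − c, i.e. α ≤ ((π/L)² + c)/((π/L)² + 1) = (1 + c(L/π)²)/(1 + (L/π)²). (Direct route, valid since c ≤ 0: Poincaré gives c∫u² ≥ c(L/π)²∫(u')², so a(u,u) ≥ (1 + c(L/π)²)∫(u')², while ||u||_{H^1}² ≤ (1 + (L/π)²)∫(u')²; dividing yields the same α.) With (π/L)² = 9*π^2/16 and c = -39/8, the largest admissible constant is α = ((π/L)² + c)/((π/L)² + 1).
Simplifying, α = 3*(-26 + 3*π^2)/(16 + 9*π^2).


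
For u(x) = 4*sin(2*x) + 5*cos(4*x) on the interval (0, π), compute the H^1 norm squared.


||u||_{H^1(0,π)}^2 = 505*π/2

u'(x) = -20*sin(4*x) + 8*cos(2*x).
Expand u² and (u')² and integrate term by term on (0, π), using: for integers n ≥ 1, ∫_0^π sin²(nx) dx = ∫_0^π cos²(nx) dx = π/2; for n ≠ n', ∫_0^π sin(nx)sin(n'x) dx = ∫_0^π cos(nx)cos(n'x) dx = 0; and by product-to-sum, ∫_0^π sin(nx)cos(n'x) dx = ½∫_0^π [sin((n+n')x) + sin((n−n')x)] dx, which is 0 when n+n' is even and 2n/(n²−n'²) when n+n' is odd (it need not vanish on (0, π)).
  u² squared terms: (4)²·∫sin(2x)² dx = 16·π/2 = 8*π;  (5)²·∫cos(4x)² dx = 25·π/2 = 25*π/2.
  u² cross terms: 2·(4)·(5)·∫sin(2x)·cos(4x) dx = 40·(0) = 0.
  So ∫_0^π u² dx = 8*π + 25*π/2 + 0 = 41*π/2.
  (u')² squared terms: (-20)²·∫sin(4x)² dx = 400·π/2 = 200*π;  (8)²·∫cos(2x)² dx = 64·π/2 = 32*π.
  (u')² cross terms: 2·(-20)·(8)·∫sin(4x)·cos(2x) dx = -320·(0) = 0.
  So ∫_0^π (u')² dx = 200*π + 32*π + 0 = 232*π.
||u||_{H^1}^2 = (41*π/2) + (232*π) = 505*π/2.


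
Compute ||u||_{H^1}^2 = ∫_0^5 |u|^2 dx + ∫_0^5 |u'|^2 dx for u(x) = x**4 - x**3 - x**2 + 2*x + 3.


||u||_{H^1}^2 = 60455855/252

The H^1 norm (squared) on an interval (0, L) is
  ||u||_{H^1}^2 = ∫_0^L u(x)^2 dx + ∫_0^L u'(x)^2 dx.
Compute u'(x) = 4*x**3 - 3*x**2 - 2*x + 2.
Then u(x)^2 = x**8 - 2*x**7 - x**6 + 6*x**5 + 3*x**4 - 10*x**3 - 2*x**2 + 12*x + 9 and u'(x)^2 = 16*x**6 - 24*x**5 - 7*x**4 + 28*x**3 - 8*x**2 - 8*x + 4.
Integrate each monomial from 0 to 5 using ∫_0^5 c·x^n dx = c·5^(n+1)/(n+1):
  ∫_0^5 u(x)^2 dx = ∫_0^5 (x^8 - 2*x^7 - x^6 + 6*x^5 + 3*x^4 - 10*x^3 - 2*x^2 + 12*x + 9) dx. Term by term:
    ∫_0^5 x^8 dx = 1953125/9;  ∫_0^5 -2*x^7 dx = -390625/4;  ∫_0^5 -x^6 dx = -78125/7;
    ∫_0^5 6*x^5 dx = 15625;  ∫_0^5 3*x^4 dx = 1875;  ∫_0^5 -10*x^3 dx = -3125/2;
    ∫_0^5 -2*x^2 dx = -250/3;  ∫_0^5 12*x dx = 150;  ∫_0^5 9 dx = 45.
  Sum: 1953125/9 − 390625/4 − 78125/7 + 15625 + 1875 − 3125/2 − 250/3 + 150 + 45 = 31310015/252.
  ∫_0^5 u'(x)^2 dx = ∫_0^5 (16*x^6 - 24*x^5 - 7*x^4 + 28*x^3 - 8*x^2 - 8*x + 4) dx. Term by term:
    ∫_0^5 16*x^6 dx = 1250000/7;  ∫_0^5 -24*x^5 dx = -62500;  ∫_0^5 -7*x^4 dx = -4375;
    ∫_0^5 28*x^3 dx = 4375;  ∫_0^5 -8*x^2 dx = -1000/3;  ∫_0^5 -8*x dx = -100;
    ∫_0^5 4 dx = 20.
  Sum: 1250000/7 − 62500 − 4375 + 4375 − 1000/3 − 100 + 20 = 2428820/21.
Adding: ||u||_{H^1}^2 = 31310015/252 + 2428820/21 = 60455855/252.


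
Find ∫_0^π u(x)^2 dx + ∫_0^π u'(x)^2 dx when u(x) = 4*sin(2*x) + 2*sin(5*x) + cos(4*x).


||u||_{H^1(0,π)}^2 = 680/9 + 201*π/2

u'(x) = -4*sin(4*x) + 8*cos(2*x) + 10*cos(5*x).
Expand u² and (u')² and integrate term by term on (0, π), using: for integers n ≥ 1, ∫_0^π sin²(nx) dx = ∫_0^π cos²(nx) dx = π/2; for n ≠ n', ∫_0^π sin(nx)sin(n'x) dx = ∫_0^π cos(nx)cos(n'x) dx = 0; and by product-to-sum, ∫_0^π sin(nx)cos(n'x) dx = ½∫_0^π [sin((n+n')x) + sin((n−n')x)] dx, which is 0 when n+n' is even and 2n/(n²−n'²) when n+n' is odd (it need not vanish on (0, π)).
  u² squared terms: (2)²·∫sin(5x)² dx = 4·π/2 = 2*π;  (4)²·∫sin(2x)² dx = 16·π/2 = 8*π;  (1)²·∫cos(4x)² dx = 1·π/2 = π/2.
  u² cross terms: 2·(2)·(4)·∫sin(5x)·sin(2x) dx = 16·(0) = 0;  2·(2)·(1)·∫sin(5x)·cos(4x) dx = 4·(10/9) = 40/9;  2·(4)·(1)·∫sin(2x)·cos(4x) dx = 8·(0) = 0.
  So ∫_0^π u² dx = 2*π + 8*π + π/2 + 0 + 40/9 + 0 = 40/9 + 21*π/2.
  (u')² squared terms: (-4)²·∫sin(4x)² dx = 16·π/2 = 8*π;  (8)²·∫cos(2x)² dx = 64·π/2 = 32*π;  (10)²·∫cos(5x)² dx = 100·π/2 = 50*π.
  (u')² cross terms: 2·(-4)·(8)·∫sin(4x)·cos(2x) dx = -64·(0) = 0;  2·(-4)·(10)·∫sin(4x)·cos(5x) dx = -80·(-8/9) = 640/9;  2·(8)·(10)·∫cos(2x)·cos(5x) dx = 160·(0) = 0.
  So ∫_0^π (u')² dx = 8*π + 32*π + 50*π + 0 + 640/9 + 0 = 640/9 + 90*π.
||u||_{H^1}^2 = (40/9 + 21*π/2) + (640/9 + 90*π) = 680/9 + 201*π/2.


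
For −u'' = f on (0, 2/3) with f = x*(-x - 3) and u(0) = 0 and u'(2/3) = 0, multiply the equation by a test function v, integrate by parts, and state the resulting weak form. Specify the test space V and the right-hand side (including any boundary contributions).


V = {v ∈ H^1(0, 2/3) : v(0) = 0} (test functions vanish at x = 0 where u is specified); weak form: ∫_0^2/3 u'v' dx = ∫_0^2/3 (x*(-x - 3)) v dx for all v ∈ V.

Multiply both sides by a test function v and integrate from 0 to 2/3:
  ∫_0^2/3 −u''(x) v(x) dx = ∫_0^2/3 f(x) v(x) dx.
Integrate the LHS by parts once:
  ∫_0^2/3 −u'' v dx = −[u'(x) v(x)]_0^2/3 + ∫_0^2/3 u'(x) v'(x) dx.
Thus ∫_0^2/3 u'(x) v'(x) dx = ∫_0^2/3 f(x) v(x) dx + [u'(x) v(x)]_0^2/3.
Choose V so that boundary terms are either known or forced to vanish.
Mixed BC: u(0) = 0 (Dirichlet) and u'(2/3) = 0 (Neumann). Define V = {v ∈ H^1(0, 2/3) : v(0) = 0}. Then [u' v]_0^2/3 = u'(2/3)·v(2/3) − u'(0)·0 = 0.
Weak formulation: find u (satisfying any essential BC) such that ∫_0^2/3 u'(x) v'(x) dx = ∫_0^2/3 f v dx for all v ∈ V (Dirichlet at 0 absorbed into V; the Neumann datum at x = 2/3 is zero, so no boundary term remains).
Substituting f(x) = x*(-x - 3), the right-hand side is ∫_0^2/3 (x*(-x - 3)) v dx.


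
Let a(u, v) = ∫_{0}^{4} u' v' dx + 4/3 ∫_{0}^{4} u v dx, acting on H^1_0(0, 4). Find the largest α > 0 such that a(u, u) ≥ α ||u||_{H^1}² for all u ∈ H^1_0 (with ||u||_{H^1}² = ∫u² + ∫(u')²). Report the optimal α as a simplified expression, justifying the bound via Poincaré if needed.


α = 1

Coercivity of a(·,·) on H^1_0(0, 4) means a(u, u) ≥ α ||u||_{H^1}² for every u ∈ H^1_0.
The interval has length L = 4, and Poincaré/coercivity depend only on L. Here a(u, u) = ∫(u')² + (4/3)·∫u².
Here c = 4/3 ≥ 1, so a(u,u) = ∫(u')² + c∫u² ≥ ∫(u')² + ∫u² = ||u||_{H^1}², i.e. α = 1 works. No larger α is possible: a(u,u) ≥ α||u||_{H^1}² means (1−α)∫(u')² ≥ (α−c)∫u², and for the modes u_n = sin(nπ(x−x₀)/L) (x₀ the left endpoint) one has ∫u_n²/∫(u_n')² = (L/(nπ))² → 0, so a(u_n,u_n)/||u_n||_{H^1}² → 1. Hence the optimal constant is α = 1.
Therefore α = 1.


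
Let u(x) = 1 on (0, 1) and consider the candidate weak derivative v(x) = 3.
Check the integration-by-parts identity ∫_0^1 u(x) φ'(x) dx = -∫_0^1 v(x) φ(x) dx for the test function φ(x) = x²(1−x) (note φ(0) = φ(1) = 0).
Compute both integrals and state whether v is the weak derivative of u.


LHS = 0, RHS = -1/4. No, v is not the weak derivative of u.

u(x) = 1, classical derivative u'(x) = 0.
φ(x) = x²(1−x), so φ'(x) = x*(2 - 3*x).
Note φ(0) = φ(1) = 0, so the boundary term u·φ vanishes.
LHS = ∫_0^1 u(x) φ'(x) dx = ∫_0^1 (-3*x^2 + 2*x) dx. Term by term:
  ∫_0^1 -3*x^2 dx = -1;  ∫_0^1 2*x dx = 1.
Sum: -1 + 1 = 0.
So LHS = 0.
∫_0^1 v(x) φ(x) dx = ∫_0^1 (-3*x^3 + 3*x^2) dx. Term by term:
  ∫_0^1 -3*x^3 dx = -3/4;  ∫_0^1 3*x^2 dx = 1.
Sum: -3/4 + 1 = 1/4.
So RHS = -∫_0^1 v(x) φ(x) dx = -1/4.
LHS − RHS = 1/4 ≠ 0, so the identity fails.
(For a valid weak derivative the identity must hold for EVERY test function, in particular this one. The failure shows v is NOT the weak derivative of u.)
Correct weak derivative would be u'(x) = 0.


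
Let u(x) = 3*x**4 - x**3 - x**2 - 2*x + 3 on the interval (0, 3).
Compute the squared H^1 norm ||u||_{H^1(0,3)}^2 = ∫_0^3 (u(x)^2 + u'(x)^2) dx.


||u||_{H^1}^2 = 6555741/140

The H^1 norm (squared) on an interval (0, L) is
  ||u||_{H^1}^2 = ∫_0^L u(x)^2 dx + ∫_0^L u'(x)^2 dx.
Compute u'(x) = 12*x**3 - 3*x**2 - 2*x - 2.
Then u(x)^2 = 9*x**8 - 6*x**7 - 5*x**6 - 10*x**5 + 23*x**4 - 2*x**3 - 2*x**2 - 12*x + 9 and u'(x)^2 = 144*x**6 - 72*x**5 - 39*x**4 - 36*x**3 + 16*x**2 + 8*x + 4.
Integrate each monomial from 0 to 3 using ∫_0^3 c·x^n dx = c·3^(n+1)/(n+1):
  ∫_0^3 u(x)^2 dx = ∫_0^3 (9*x^8 - 6*x^7 - 5*x^6 - 10*x^5 + 23*x^4 - 2*x^3 - 2*x^2 - 12*x + 9) dx. Term by term:
    ∫_0^3 9*x^8 dx = 19683;  ∫_0^3 -6*x^7 dx = -19683/4;  ∫_0^3 -5*x^6 dx = -10935/7;
    ∫_0^3 -10*x^5 dx = -1215;  ∫_0^3 23*x^4 dx = 5589/5;  ∫_0^3 -2*x^3 dx = -81/2;
    ∫_0^3 -2*x^2 dx = -18;  ∫_0^3 -12*x dx = -54;  ∫_0^3 9 dx = 27.
  Sum: 19683 − 19683/4 − 10935/7 − 1215 + 5589/5 − 81/2 − 18 − 54 + 27 = 1822437/140.
  ∫_0^3 u'(x)^2 dx = ∫_0^3 (144*x^6 - 72*x^5 - 39*x^4 - 36*x^3 + 16*x^2 + 8*x + 4) dx. Term by term:
    ∫_0^3 144*x^6 dx = 314928/7;  ∫_0^3 -72*x^5 dx = -8748;  ∫_0^3 -39*x^4 dx = -9477/5;
    ∫_0^3 -36*x^3 dx = -729;  ∫_0^3 16*x^2 dx = 144;  ∫_0^3 8*x dx = 36;
    ∫_0^3 4 dx = 12.
  Sum: 314928/7 − 8748 − 9477/5 − 729 + 144 + 36 + 12 = 1183326/35.
Adding: ||u||_{H^1}^2 = 1822437/140 + 1183326/35 = 6555741/140.


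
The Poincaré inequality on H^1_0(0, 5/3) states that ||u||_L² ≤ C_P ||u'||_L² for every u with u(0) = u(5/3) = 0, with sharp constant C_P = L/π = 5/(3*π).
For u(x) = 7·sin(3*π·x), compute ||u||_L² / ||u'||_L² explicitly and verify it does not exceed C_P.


||u||_L² / ||u'||_L² = 1/(3*π) < C_P = 5/(3*π).

u(x) = 7·sin(3*π·x), so u'(x) = 21*π*cos(3*π*x).
Writing u(x) = A·sin(kπx/L) with A = 7 and k = 5, use ∫_0^L sin²(kπx/L) dx = L/2 and ∫_0^L cos²(kπx/L) dx = L/2.
u² = 49·sin²(3*π·x) and (u')² = 441*π^2·cos²(3*π·x), and each of sin², cos² integrates to L/2 = 5/6 over (0, 5/3).
∫_0^5/3 u² dx = 245/6, so ||u||_L² = 7*sqrt(30)/6.
∫_0^5/3 (u')² dx = 735*π^2/2, so ||u'||_L² = 7*sqrt(30)*π/2.
Ratio ||u||_L² / ||u'||_L² = 1/(3*π).
Sharp Poincaré constant on H^1_0(0, 5/3) is C_P = L/π = 5/(3*π), achieved by sin(3*π/5·x).
This is the k = 5 harmonic; the ratio L/(kπ) is strictly less than C_P = L/π, consistent with the sharp inequality ||u||_L² ≤ C_P ||u'||_L².
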